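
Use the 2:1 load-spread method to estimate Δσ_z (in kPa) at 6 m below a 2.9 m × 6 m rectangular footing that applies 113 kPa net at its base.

Δσ_z ≈ 18.4 kPa

By the 2:1 method the load spreads at 1 horizontal : 2 vertical, so at depth z the loaded area has grown by z in each plan dimension:
Δσ = qBL/((B+z)(L+z)) = 113×2.9×6/((2.9+6)(6+6)) = 18.41 kPa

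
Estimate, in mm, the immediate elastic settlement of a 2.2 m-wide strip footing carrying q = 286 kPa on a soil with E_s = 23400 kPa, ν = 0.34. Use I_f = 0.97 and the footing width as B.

S_e ≈ 23.1 mm

Immediate (elastic) settlement: S_e = q·B·(1−ν²)/E_s · I_f.
S_e = 286 × 2.2 × (1 − 0.34²) / 23400 × 0.97
    = 286 × 2.2 × 0.8844 / 23400 × 0.97
    = 0.02307 m = 23.07 mm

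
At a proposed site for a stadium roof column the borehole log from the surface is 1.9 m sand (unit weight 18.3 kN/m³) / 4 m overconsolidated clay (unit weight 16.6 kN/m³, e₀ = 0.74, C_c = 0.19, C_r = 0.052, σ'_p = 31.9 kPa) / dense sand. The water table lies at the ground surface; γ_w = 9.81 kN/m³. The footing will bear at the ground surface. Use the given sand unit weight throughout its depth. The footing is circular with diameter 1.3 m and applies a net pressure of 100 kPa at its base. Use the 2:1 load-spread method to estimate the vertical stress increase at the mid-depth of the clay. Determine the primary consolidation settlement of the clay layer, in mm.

Mid-depth of clay below the ground surface: z = 1.9 + 4/2 = 3.9 m.
Total vertical stress at mid-clay: σ_v = 18.3×1.9 + 16.6×2 = 67.97 kPa.
Pore pressure: u = 9.81×(3.9 − 0) = 38.259 kPa.
Initial effective stress: σ'_0 = σ_v − u = 67.97 − 38.259 = 29.711 kPa.
Stress increase at mid-clay by the 2:1 spreading method:
Δσ ≈ qD²/(D+z)² = 100×1.3²/(1.3+3.9)² = 6.25 kPa
Final effective stress: σ'_f = 29.711 + 6.25 = 35.961 kPa.
σ'_f = 35.961 > σ'_p = 31.9 kPa, so the stress path crosses the preconsolidation pressure — recompression up to σ'_p, then virgin compression beyond:
S_c = H/(1+e₀)·[C_r·log₁₀(σ'_p/σ'_0) + C_c·log₁₀(σ'_f/σ'_p)]
    = 4/1.74 × [0.052×log₁₀(31.9/29.711) + 0.19×log₁₀(35.961/31.9)]
    = 2.2989 × [0.0016054 + 0.0098878] = 0.02642 m

S_c ≈ 26.4 mm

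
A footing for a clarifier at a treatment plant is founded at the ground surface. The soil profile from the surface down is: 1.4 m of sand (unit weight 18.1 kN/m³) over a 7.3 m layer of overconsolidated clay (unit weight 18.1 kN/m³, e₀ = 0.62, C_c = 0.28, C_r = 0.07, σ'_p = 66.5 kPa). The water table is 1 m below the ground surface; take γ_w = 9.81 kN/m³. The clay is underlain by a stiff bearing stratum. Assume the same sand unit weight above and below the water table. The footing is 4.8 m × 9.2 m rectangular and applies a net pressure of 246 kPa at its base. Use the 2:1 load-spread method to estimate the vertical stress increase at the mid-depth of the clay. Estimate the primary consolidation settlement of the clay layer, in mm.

Mid-depth of clay below the ground surface: z = 1.4 + 7.3/2 = 5.05 m.
Total vertical stress at mid-clay: σ_v = 18.1×1.4 + 18.1×3.65 = 91.405 kPa.
Pore pressure: u = 9.81×(5.05 − 1) = 39.73 kPa.
Initial effective stress: σ'_0 = σ_v − u = 91.405 − 39.73 = 51.675 kPa.
Stress increase at mid-clay by the 2:1 spreading method:
Δσ = qBL/((B+z)(L+z)) = 246×4.8×9.2/((4.8+5.05)(9.2+5.05)) = 77.395 kPa
Final effective stress: σ'_f = 51.675 + 77.395 = 129.07 kPa.
σ'_f = 129.07 > σ'_p = 66.5 kPa, so the stress path crosses the preconsolidation pressure — recompression up to σ'_p, then virgin compression beyond:
S_c = H/(1+e₀)·[C_r·log₁₀(σ'_p/σ'_0) + C_c·log₁₀(σ'_f/σ'_p)]
    = 7.3/1.62 × [0.07×log₁₀(66.5/51.675) + 0.28×log₁₀(129.07/66.5)]
    = 4.5062 × [0.0076679 + 0.080641] = 0.3979 m

S_c ≈ 398 mm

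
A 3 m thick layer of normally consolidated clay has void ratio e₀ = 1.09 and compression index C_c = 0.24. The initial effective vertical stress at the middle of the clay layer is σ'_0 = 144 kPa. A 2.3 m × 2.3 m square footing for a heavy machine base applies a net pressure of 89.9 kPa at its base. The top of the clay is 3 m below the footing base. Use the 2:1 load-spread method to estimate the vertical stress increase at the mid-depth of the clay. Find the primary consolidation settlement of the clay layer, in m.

Mid-depth of clay below the footing base: z = 3 + 3/2 = 4.5 m.
Stress increase at mid-clay by the 2:1 spreading method:
Δσ = qBL/((B+z)(L+z)) = 89.9×2.3×2.3/((2.3+4.5)(2.3+4.5)) = 10.285 kPa
Final effective stress: σ'_f = σ'_0 + Δσ = 144 + 10.285 = 154.28 kPa.
Normally consolidated clay, so the full stress increment lies on the virgin compression line:
S_c = C_c·H/(1+e₀)·log₁₀(σ'_f/σ'_0) = 0.24×3/(1+1.09)×log₁₀(154.28/144)
    = 0.3445 × 0.029947 = 0.01032 m

S_c ≈ 0.0103 m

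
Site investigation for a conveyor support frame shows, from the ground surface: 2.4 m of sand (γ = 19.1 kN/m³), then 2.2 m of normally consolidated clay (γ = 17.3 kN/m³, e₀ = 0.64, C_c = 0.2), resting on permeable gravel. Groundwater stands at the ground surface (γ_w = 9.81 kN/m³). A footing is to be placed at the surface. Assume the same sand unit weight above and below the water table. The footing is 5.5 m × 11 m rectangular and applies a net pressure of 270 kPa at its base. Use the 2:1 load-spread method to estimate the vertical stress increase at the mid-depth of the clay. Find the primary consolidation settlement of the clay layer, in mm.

Mid-depth of clay below the ground surface: z = 2.4 + 2.2/2 = 3.5 m.
Total vertical stress at mid-clay: σ_v = 19.1×2.4 + 17.3×1.1 = 64.87 kPa.
Pore pressure: u = 9.81×(3.5 − 0) = 34.335 kPa.
Initial effective stress: σ'_0 = σ_v − u = 64.87 − 34.335 = 30.535 kPa.
Stress increase at mid-clay by the 2:1 spreading method:
Δσ = qBL/((B+z)(L+z)) = 270×5.5×11/((5.5+3.5)(11+3.5)) = 125.17 kPa
Final effective stress: σ'_f = σ'_0 + Δσ = 30.535 + 125.17 = 155.71 kPa.
Normally consolidated clay, so the full stress increment lies on the virgin compression line:
S_c = C_c·H/(1+e₀)·log₁₀(σ'_f/σ'_0) = 0.2×2.2/(1+0.64)×log₁₀(155.71/30.535)
    = 0.26829 × 0.70752 = 0.1898 m

S_c ≈ 190 mm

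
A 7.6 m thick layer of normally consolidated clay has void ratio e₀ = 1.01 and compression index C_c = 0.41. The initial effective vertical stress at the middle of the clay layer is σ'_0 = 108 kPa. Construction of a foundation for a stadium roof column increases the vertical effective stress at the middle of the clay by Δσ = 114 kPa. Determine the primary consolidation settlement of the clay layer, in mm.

S_c ≈ 485 mm

Final effective stress: σ'_f = σ'_0 + Δσ = 108 + 114 = 222 kPa.
Normally consolidated clay, so the full stress increment lies on the virgin compression line:
S_c = C_c·H/(1+e₀)·log₁₀(σ'_f/σ'_0) = 0.41×7.6/(1+1.01)×log₁₀(222/108)
    = 1.5502 × 0.31293 = 0.4851 m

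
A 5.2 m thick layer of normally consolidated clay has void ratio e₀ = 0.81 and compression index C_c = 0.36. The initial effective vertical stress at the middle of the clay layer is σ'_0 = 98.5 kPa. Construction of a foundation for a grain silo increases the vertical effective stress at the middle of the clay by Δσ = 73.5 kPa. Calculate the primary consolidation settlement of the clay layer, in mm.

Final effective stress: σ'_f = σ'_0 + Δσ = 98.5 + 73.5 = 172 kPa.
Normally consolidated clay, so the full stress increment lies on the virgin compression line:
S_c = C_c·H/(1+e₀)·log₁₀(σ'_f/σ'_0) = 0.36×5.2/(1+0.81)×log₁₀(172/98.5)
    = 1.0343 × 0.24209 = 0.2504 m

S_c ≈ 250 mm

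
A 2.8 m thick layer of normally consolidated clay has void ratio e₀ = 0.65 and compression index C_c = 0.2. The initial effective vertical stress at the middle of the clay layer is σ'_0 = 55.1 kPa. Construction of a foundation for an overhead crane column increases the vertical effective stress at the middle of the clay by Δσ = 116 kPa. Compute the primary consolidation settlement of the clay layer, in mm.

Final effective stress: σ'_f = σ'_0 + Δσ = 55.1 + 116 = 171.1 kPa.
Normally consolidated clay, so the full stress increment lies on the virgin compression line:
S_c = C_c·H/(1+e₀)·log₁₀(σ'_f/σ'_0) = 0.2×2.8/(1+0.65)×log₁₀(171.1/55.1)
    = 0.33939 × 0.4921 = 0.167 m

S_c ≈ 167 mm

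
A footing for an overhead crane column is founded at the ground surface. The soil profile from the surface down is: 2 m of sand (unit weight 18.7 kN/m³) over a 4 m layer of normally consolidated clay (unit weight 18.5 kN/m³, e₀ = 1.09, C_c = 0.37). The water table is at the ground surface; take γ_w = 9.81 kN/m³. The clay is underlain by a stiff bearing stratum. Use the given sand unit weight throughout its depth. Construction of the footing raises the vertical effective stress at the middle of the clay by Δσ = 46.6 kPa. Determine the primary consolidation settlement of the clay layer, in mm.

S_c ≈ 260 mm

Mid-depth of clay below the ground surface: z = 2 + 4/2 = 4 m.
Total vertical stress at mid-clay: σ_v = 18.7×2 + 18.5×2 = 74.4 kPa.
Pore pressure: u = 9.81×(4 − 0) = 39.24 kPa.
Initial effective stress: σ'_0 = σ_v − u = 74.4 − 39.24 = 35.16 kPa.
Final effective stress: σ'_f = σ'_0 + Δσ = 35.16 + 46.6 = 81.76 kPa.
Normally consolidated clay, so the full stress increment lies on the virgin compression line:
S_c = C_c·H/(1+e₀)·log₁₀(σ'_f/σ'_0) = 0.37×4/(1+1.09)×log₁₀(81.76/35.16)
    = 0.70813 × 0.36649 = 0.2595 m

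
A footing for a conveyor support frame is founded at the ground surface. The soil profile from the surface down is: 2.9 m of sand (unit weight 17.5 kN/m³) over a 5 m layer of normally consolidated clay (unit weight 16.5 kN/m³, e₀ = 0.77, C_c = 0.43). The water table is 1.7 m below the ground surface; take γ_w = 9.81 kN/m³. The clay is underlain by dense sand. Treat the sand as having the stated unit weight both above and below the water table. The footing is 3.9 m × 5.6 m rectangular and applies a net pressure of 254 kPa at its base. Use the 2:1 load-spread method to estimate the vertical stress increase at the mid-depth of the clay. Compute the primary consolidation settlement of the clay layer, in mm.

Mid-depth of clay below the ground surface: z = 2.9 + 5/2 = 5.4 m.
Total vertical stress at mid-clay: σ_v = 17.5×2.9 + 16.5×2.5 = 92 kPa.
Pore pressure: u = 9.81×(5.4 − 1.7) = 36.297 kPa.
Initial effective stress: σ'_0 = σ_v − u = 92 − 36.297 = 55.703 kPa.
Stress increase at mid-clay by the 2:1 spreading method:
Δσ = qBL/((B+z)(L+z)) = 254×3.9×5.6/((3.9+5.4)(5.6+5.4)) = 54.226 kPa
Final effective stress: σ'_f = σ'_0 + Δσ = 55.703 + 54.226 = 109.93 kPa.
Normally consolidated clay, so the full stress increment lies on the virgin compression line:
S_c = C_c·H/(1+e₀)·log₁₀(σ'_f/σ'_0) = 0.43×5/(1+0.77)×log₁₀(109.93/55.703)
    = 1.2147 × 0.29524 = 0.3586 m

S_c ≈ 359 mm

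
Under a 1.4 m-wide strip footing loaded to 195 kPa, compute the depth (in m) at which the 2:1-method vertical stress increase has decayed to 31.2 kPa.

z ≈ 7.35 m

2:1 spreading — at depth z the loaded area has grown by z in each plan dimension:
qB/(B+z) = Δσ_z ⇒ z = qB/Δσ_z − B = 195×1.4/31.2 − 1.4 = 7.35 m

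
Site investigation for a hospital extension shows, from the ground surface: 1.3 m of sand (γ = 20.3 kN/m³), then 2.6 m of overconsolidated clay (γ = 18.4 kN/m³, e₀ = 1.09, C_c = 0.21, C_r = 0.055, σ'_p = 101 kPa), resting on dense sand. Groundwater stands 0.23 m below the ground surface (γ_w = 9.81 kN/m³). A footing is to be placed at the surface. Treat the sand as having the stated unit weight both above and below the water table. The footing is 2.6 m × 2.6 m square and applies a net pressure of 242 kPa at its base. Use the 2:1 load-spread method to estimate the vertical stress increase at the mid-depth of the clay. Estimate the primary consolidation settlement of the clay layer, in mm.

S_c ≈ 34.9 mm

Mid-depth of clay below the ground surface: z = 1.3 + 2.6/2 = 2.6 m.
Total vertical stress at mid-clay: σ_v = 20.3×1.3 + 18.4×1.3 = 50.31 kPa.
Pore pressure: u = 9.81×(2.6 − 0.23) = 23.25 kPa.
Initial effective stress: σ'_0 = σ_v − u = 50.31 − 23.25 = 27.06 kPa.
Stress increase at mid-clay by the 2:1 spreading method:
Δσ = qBL/((B+z)(L+z)) = 242×2.6×2.6/((2.6+2.6)(2.6+2.6)) = 60.5 kPa
Final effective stress: σ'_f = 27.06 + 60.5 = 87.56 kPa.
σ'_f = 87.56 ≤ σ'_p = 101 kPa, so the clay remains overconsolidated and only the recompression index applies:
S_c = C_r·H/(1+e₀)·log₁₀(σ'_f/σ'_0) = 0.055×2.6/2.09×log₁₀(87.56/27.06)
    = 0.06842 × 0.50998 = 0.03489 m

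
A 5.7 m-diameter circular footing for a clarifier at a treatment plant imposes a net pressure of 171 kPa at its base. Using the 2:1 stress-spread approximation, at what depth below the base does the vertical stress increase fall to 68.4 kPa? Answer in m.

z ≈ 3.31 m

2:1 spreading — at depth z the loaded area has grown by z in each plan dimension:
qD²/(D+z)² = Δσ_z ⇒ z = D(√(q/Δσ_z) − 1) = 5.7×(√(171/68.4) − 1) = 3.312 m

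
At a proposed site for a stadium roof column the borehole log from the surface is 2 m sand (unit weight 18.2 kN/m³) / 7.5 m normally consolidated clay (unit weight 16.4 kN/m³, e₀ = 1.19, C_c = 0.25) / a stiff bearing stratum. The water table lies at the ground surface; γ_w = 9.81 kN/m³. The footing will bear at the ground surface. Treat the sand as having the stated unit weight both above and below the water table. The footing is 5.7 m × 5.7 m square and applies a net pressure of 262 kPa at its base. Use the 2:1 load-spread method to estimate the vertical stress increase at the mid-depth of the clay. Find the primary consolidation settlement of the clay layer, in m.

S_c ≈ 0.35 m

Mid-depth of clay below the ground surface: z = 2 + 7.5/2 = 5.75 m.
Total vertical stress at mid-clay: σ_v = 18.2×2 + 16.4×3.75 = 97.9 kPa.
Pore pressure: u = 9.81×(5.75 − 0) = 56.408 kPa.
Initial effective stress: σ'_0 = σ_v − u = 97.9 − 56.408 = 41.492 kPa.
Stress increase at mid-clay by the 2:1 spreading method:
Δσ = qBL/((B+z)(L+z)) = 262×5.7×5.7/((5.7+5.75)(5.7+5.75)) = 64.929 kPa
Final effective stress: σ'_f = σ'_0 + Δσ = 41.492 + 64.929 = 106.42 kPa.
Normally consolidated clay, so the full stress increment lies on the virgin compression line:
S_c = C_c·H/(1+e₀)·log₁₀(σ'_f/σ'_0) = 0.25×7.5/(1+1.19)×log₁₀(106.42/41.492)
    = 0.85616 × 0.40906 = 0.3502 m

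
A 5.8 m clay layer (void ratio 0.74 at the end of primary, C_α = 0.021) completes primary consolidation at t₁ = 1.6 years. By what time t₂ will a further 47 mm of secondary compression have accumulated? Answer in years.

S_s = C_α·H/(1+e_p)·log₁₀(t₂/t₁) ⇒ log₁₀(t₂/t₁) = S_s·(1+e_p)/(C_α·H).
log₁₀(t₂/t₁) = 0.047 × (1+0.74) / (0.021×5.8) = 0.6714
t₂ = t₁ × 10^0.6714 = 1.6 × 4.693 = 7.508 years

t₂ ≈ 7.51 years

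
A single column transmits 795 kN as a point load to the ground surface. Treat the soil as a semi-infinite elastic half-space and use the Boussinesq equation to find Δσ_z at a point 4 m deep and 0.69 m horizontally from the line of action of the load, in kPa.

Boussinesq vertical stress below a point load on an elastic half-space:
Δσ_z = 3P/(2πz²) · [1 + (r/z)²]^(−5/2)
r/z = 0.69/4 = 0.1725; [1+(r/z)²]^(−5/2) = 0.92932.
Δσ_z = 3×795/(2π×4²) × 0.92932 = 23.724 × 0.92932 = 22.05 kPa

Δσ_z ≈ 22 kPa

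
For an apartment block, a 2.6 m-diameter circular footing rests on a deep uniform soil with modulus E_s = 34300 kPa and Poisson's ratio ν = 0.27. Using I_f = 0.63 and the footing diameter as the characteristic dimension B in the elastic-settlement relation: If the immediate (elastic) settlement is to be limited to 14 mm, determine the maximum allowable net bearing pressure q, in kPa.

S_e = q·B·(1−ν²)/E_s · I_f  ⇒  q = S_e·E_s / (B·(1−ν²)·I_f).
q = 0.014 × 34300 / (2.6 × 0.9271 × 0.63) = 316.2 kPa

q ≈ 316 kPa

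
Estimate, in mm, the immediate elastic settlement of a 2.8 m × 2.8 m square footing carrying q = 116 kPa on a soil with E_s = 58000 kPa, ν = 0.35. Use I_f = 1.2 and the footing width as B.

S_e ≈ 5.9 mm

Immediate (elastic) settlement: S_e = q·B·(1−ν²)/E_s · I_f.
S_e = 116 × 2.8 × (1 − 0.35²) / 58000 × 1.2
    = 116 × 2.8 × 0.8775 / 58000 × 1.2
    = 0.005897 m = 5.897 mm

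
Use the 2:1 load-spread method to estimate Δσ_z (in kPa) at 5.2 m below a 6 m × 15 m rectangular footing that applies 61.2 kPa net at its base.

By the 2:1 method the load spreads at 1 horizontal : 2 vertical, so at depth z the loaded area has grown by z in each plan dimension:
Δσ = qBL/((B+z)(L+z)) = 61.2×6×15/((6+5.2)(15+5.2)) = 24.346 kPa

Δσ_z ≈ 24.3 kPa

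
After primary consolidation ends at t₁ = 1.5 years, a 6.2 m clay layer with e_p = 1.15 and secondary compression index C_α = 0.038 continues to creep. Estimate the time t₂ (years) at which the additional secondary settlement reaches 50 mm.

t₂ ≈ 4.29 years

S_s = C_α·H/(1+e_p)·log₁₀(t₂/t₁) ⇒ log₁₀(t₂/t₁) = S_s·(1+e_p)/(C_α·H).
log₁₀(t₂/t₁) = 0.05 × (1+1.15) / (0.038×6.2) = 0.4563
t₂ = t₁ × 10^0.4563 = 1.5 × 2.859 = 4.289 years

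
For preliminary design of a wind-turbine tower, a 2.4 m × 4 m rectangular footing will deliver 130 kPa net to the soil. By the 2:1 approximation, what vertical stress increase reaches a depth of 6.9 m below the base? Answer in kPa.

Δσ_z ≈ 12.3 kPa

By the 2:1 method the load spreads at 1 horizontal : 2 vertical, so at depth z the loaded area has grown by z in each plan dimension:
Δσ = qBL/((B+z)(L+z)) = 130×2.4×4/((2.4+6.9)(4+6.9)) = 12.311 kPa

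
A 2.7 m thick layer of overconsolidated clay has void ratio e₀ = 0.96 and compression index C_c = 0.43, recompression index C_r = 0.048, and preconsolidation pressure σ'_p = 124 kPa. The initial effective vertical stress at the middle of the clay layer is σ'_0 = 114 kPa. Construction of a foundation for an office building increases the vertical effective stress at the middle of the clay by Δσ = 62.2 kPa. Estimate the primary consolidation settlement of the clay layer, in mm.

S_c ≈ 92.8 mm

Final effective stress: σ'_f = 114 + 62.2 = 176.2 kPa.
σ'_f = 176.2 > σ'_p = 124 kPa, so the stress path crosses the preconsolidation pressure — recompression up to σ'_p, then virgin compression beyond:
S_c = H/(1+e₀)·[C_r·log₁₀(σ'_p/σ'_0) + C_c·log₁₀(σ'_f/σ'_p)]
    = 2.7/1.96 × [0.048×log₁₀(124/114) + 0.43×log₁₀(176.2/124)]
    = 1.3776 × [0.0017528 + 0.065611] = 0.0928 m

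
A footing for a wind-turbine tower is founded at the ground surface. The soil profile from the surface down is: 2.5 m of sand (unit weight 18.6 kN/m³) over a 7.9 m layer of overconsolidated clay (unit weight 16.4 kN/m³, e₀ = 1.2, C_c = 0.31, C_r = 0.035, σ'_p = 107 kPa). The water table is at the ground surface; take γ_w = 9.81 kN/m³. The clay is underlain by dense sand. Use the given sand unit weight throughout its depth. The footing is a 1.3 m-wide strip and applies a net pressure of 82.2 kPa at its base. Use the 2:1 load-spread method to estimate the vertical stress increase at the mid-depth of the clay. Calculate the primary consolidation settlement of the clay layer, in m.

Mid-depth of clay below the ground surface: z = 2.5 + 7.9/2 = 6.45 m.
Total vertical stress at mid-clay: σ_v = 18.6×2.5 + 16.4×3.95 = 111.28 kPa.
Pore pressure: u = 9.81×(6.45 − 0) = 63.275 kPa.
Initial effective stress: σ'_0 = σ_v − u = 111.28 − 63.275 = 48.005 kPa.
Stress increase at mid-clay by the 2:1 spreading method:
Δσ = qB/(B+z) = 82.2×1.3/(1.3+6.45) = 13.788 kPa
Final effective stress: σ'_f = 48.005 + 13.788 = 61.793 kPa.
σ'_f = 61.793 ≤ σ'_p = 107 kPa, so the clay remains overconsolidated and only the recompression index applies:
S_c = C_r·H/(1+e₀)·log₁₀(σ'_f/σ'_0) = 0.035×7.9/2.2×log₁₀(61.793/48.005)
    = 0.12568 × 0.10965 = 0.01378 m

S_c ≈ 0.0138 m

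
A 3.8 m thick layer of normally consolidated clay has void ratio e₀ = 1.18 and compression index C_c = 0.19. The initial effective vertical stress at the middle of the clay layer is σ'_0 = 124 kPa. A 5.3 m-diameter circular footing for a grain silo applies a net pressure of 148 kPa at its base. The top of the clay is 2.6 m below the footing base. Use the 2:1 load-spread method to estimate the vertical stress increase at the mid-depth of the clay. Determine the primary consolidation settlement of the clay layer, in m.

Mid-depth of clay below the footing base: z = 2.6 + 3.8/2 = 4.5 m.
Stress increase at mid-clay by the 2:1 spreading method:
Δσ ≈ qD²/(D+z)² = 148×5.3²/(5.3+4.5)² = 43.287 kPa
Final effective stress: σ'_f = σ'_0 + Δσ = 124 + 43.287 = 167.29 kPa.
Normally consolidated clay, so the full stress increment lies on the virgin compression line:
S_c = C_c·H/(1+e₀)·log₁₀(σ'_f/σ'_0) = 0.19×3.8/(1+1.18)×log₁₀(167.29/124)
    = 0.33119 × 0.13005 = 0.04307 m

S_c ≈ 0.0431 m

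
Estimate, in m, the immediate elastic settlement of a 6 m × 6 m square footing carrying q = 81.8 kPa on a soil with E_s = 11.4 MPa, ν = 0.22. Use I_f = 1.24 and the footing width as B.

S_e ≈ 0.0508 m

Immediate (elastic) settlement: S_e = q·B·(1−ν²)/E_s · I_f.
E_s = 11.4 MPa = 11400 kPa.
S_e = 81.8 × 6 × (1 − 0.22²) / 11400 × 1.24
    = 81.8 × 6 × 0.9516 / 11400 × 1.24
    = 0.0508 m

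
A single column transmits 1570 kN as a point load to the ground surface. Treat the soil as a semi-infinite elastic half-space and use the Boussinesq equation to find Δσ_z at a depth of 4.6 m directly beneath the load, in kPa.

Boussinesq vertical stress below a point load on an elastic half-space:
Δσ_z = 3P/(2πz²) · [1 + (r/z)²]^(−5/2)
r/z = 0/4.6 = 0; [1+(r/z)²]^(−5/2) = 1.
Δσ_z = 3×1570/(2π×4.6²) × 1 = 35.426 × 1 = 35.43 kPa

Δσ_z ≈ 35.4 kPa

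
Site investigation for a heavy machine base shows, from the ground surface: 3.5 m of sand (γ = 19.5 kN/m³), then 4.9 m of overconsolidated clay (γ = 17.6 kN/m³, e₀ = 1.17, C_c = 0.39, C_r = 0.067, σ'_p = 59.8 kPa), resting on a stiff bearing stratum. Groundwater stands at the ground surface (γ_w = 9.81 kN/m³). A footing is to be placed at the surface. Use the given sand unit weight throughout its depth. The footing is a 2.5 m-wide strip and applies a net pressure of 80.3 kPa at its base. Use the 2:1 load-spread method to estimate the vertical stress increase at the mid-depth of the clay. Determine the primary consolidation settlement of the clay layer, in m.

Mid-depth of clay below the ground surface: z = 3.5 + 4.9/2 = 5.95 m.
Total vertical stress at mid-clay: σ_v = 19.5×3.5 + 17.6×2.45 = 111.37 kPa.
Pore pressure: u = 9.81×(5.95 − 0) = 58.37 kPa.
Initial effective stress: σ'_0 = σ_v − u = 111.37 − 58.37 = 53 kPa.
Stress increase at mid-clay by the 2:1 spreading method:
Δσ = qB/(B+z) = 80.3×2.5/(2.5+5.95) = 23.757 kPa
Final effective stress: σ'_f = 53 + 23.757 = 76.757 kPa.
σ'_f = 76.757 > σ'_p = 59.8 kPa, so the stress path crosses the preconsolidation pressure — recompression up to σ'_p, then virgin compression beyond:
S_c = H/(1+e₀)·[C_r·log₁₀(σ'_p/σ'_0) + C_c·log₁₀(σ'_f/σ'_p)]
    = 4.9/2.17 × [0.067×log₁₀(59.8/53) + 0.39×log₁₀(76.757/59.8)]
    = 2.2581 × [0.0035125 + 0.042283] = 0.1034 m

S_c ≈ 0.103 m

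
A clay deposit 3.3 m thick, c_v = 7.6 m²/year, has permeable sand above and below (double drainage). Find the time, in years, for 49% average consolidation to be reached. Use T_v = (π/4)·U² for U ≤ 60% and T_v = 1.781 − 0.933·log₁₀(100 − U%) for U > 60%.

t ≈ 0.0676 years

Drainage path length: H_d = H/2 = 1.65 m (double drainage).
U ≤ 60%: T_v = (π/4)·U² = (π/4)×0.49² = 0.18857.
t = T_v·H_d²/c_v = 0.18857×1.65²/7.6 = 0.06755 years.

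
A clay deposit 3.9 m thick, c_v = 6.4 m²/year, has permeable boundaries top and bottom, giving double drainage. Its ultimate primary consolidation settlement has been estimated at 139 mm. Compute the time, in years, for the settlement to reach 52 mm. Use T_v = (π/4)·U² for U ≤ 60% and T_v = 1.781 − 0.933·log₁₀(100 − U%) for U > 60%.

Drainage path length: H_d = H/2 = 1.95 m (double drainage).
U = S(t)/S_ult = 52/139 = 0.3741.
U ≤ 60%: T_v = (π/4)·U² = (π/4)×0.3741² = 0.10992.
t = T_v·H_d²/c_v = 0.10992×1.95²/6.4 = 0.06531 years.

t ≈ 0.0653 years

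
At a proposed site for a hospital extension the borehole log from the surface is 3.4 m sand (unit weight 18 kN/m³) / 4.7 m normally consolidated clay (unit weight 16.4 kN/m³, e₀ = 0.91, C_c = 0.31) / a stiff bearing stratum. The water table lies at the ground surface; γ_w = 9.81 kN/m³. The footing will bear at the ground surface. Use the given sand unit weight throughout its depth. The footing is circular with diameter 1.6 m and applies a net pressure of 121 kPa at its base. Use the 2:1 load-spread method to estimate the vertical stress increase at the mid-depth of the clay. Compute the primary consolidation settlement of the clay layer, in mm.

Mid-depth of clay below the ground surface: z = 3.4 + 4.7/2 = 5.75 m.
Total vertical stress at mid-clay: σ_v = 18×3.4 + 16.4×2.35 = 99.74 kPa.
Pore pressure: u = 9.81×(5.75 − 0) = 56.408 kPa.
Initial effective stress: σ'_0 = σ_v − u = 99.74 − 56.408 = 43.332 kPa.
Stress increase at mid-clay by the 2:1 spreading method:
Δσ ≈ qD²/(D+z)² = 121×1.6²/(1.6+5.75)² = 5.7339 kPa
Final effective stress: σ'_f = σ'_0 + Δσ = 43.332 + 5.7339 = 49.066 kPa.
Normally consolidated clay, so the full stress increment lies on the virgin compression line:
S_c = C_c·H/(1+e₀)·log₁₀(σ'_f/σ'_0) = 0.31×4.7/(1+0.91)×log₁₀(49.066/43.332)
    = 0.76283 × 0.053972 = 0.04117 m

S_c ≈ 41.2 mm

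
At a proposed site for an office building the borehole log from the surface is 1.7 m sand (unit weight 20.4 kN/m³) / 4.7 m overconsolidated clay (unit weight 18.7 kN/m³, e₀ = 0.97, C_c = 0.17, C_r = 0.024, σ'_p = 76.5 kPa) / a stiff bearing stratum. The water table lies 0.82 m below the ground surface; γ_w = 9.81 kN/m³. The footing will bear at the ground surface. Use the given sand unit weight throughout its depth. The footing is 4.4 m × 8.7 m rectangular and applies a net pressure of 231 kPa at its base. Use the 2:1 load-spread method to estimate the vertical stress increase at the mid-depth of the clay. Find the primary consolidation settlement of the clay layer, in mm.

Mid-depth of clay below the ground surface: z = 1.7 + 4.7/2 = 4.05 m.
Total vertical stress at mid-clay: σ_v = 20.4×1.7 + 18.7×2.35 = 78.625 kPa.
Pore pressure: u = 9.81×(4.05 − 0.82) = 31.686 kPa.
Initial effective stress: σ'_0 = σ_v − u = 78.625 − 31.686 = 46.939 kPa.
Stress increase at mid-clay by the 2:1 spreading method:
Δσ = qBL/((B+z)(L+z)) = 231×4.4×8.7/((4.4+4.05)(8.7+4.05)) = 82.076 kPa
Final effective stress: σ'_f = 46.939 + 82.076 = 129.01 kPa.
σ'_f = 129.01 > σ'_p = 76.5 kPa, so the stress path crosses the preconsolidation pressure — recompression up to σ'_p, then virgin compression beyond:
S_c = H/(1+e₀)·[C_r·log₁₀(σ'_p/σ'_0) + C_c·log₁₀(σ'_f/σ'_p)]
    = 4.7/1.97 × [0.024×log₁₀(76.5/46.939) + 0.17×log₁₀(129.01/76.5)]
    = 2.3858 × [0.0050911 + 0.038584] = 0.1042 m

S_c ≈ 104 mm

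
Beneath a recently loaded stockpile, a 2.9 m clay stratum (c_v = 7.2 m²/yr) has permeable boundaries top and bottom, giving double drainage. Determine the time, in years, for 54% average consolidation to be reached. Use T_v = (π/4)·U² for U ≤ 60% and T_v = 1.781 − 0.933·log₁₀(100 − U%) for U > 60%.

Drainage path length: H_d = H/2 = 1.45 m (double drainage).
U ≤ 60%: T_v = (π/4)·U² = (π/4)×0.54² = 0.22902.
t = T_v·H_d²/c_v = 0.22902×1.45²/7.2 = 0.06688 years.

t ≈ 0.0669 years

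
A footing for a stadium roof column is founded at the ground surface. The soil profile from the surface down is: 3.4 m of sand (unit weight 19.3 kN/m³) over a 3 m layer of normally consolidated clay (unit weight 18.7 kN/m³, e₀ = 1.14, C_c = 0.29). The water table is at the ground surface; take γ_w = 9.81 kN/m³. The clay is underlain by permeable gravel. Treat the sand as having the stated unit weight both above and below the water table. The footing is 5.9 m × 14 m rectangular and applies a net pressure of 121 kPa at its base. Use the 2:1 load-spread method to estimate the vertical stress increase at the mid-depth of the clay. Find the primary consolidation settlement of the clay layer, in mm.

S_c ≈ 129 mm

Mid-depth of clay below the ground surface: z = 3.4 + 3/2 = 4.9 m.
Total vertical stress at mid-clay: σ_v = 19.3×3.4 + 18.7×1.5 = 93.67 kPa.
Pore pressure: u = 9.81×(4.9 − 0) = 48.069 kPa.
Initial effective stress: σ'_0 = σ_v − u = 93.67 − 48.069 = 45.601 kPa.
Stress increase at mid-clay by the 2:1 spreading method:
Δσ = qBL/((B+z)(L+z)) = 121×5.9×14/((5.9+4.9)(14+4.9)) = 48.964 kPa
Final effective stress: σ'_f = σ'_0 + Δσ = 45.601 + 48.964 = 94.565 kPa.
Normally consolidated clay, so the full stress increment lies on the virgin compression line:
S_c = C_c·H/(1+e₀)·log₁₀(σ'_f/σ'_0) = 0.29×3/(1+1.14)×log₁₀(94.565/45.601)
    = 0.40654 × 0.31676 = 0.1288 m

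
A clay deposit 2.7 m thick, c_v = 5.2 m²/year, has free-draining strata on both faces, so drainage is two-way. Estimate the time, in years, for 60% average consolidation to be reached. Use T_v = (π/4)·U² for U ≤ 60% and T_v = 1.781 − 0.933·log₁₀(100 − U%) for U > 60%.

Drainage path length: H_d = H/2 = 1.35 m (double drainage).
U ≤ 60%: T_v = (π/4)·U² = (π/4)×0.6² = 0.28274.
t = T_v·H_d²/c_v = 0.28274×1.35²/5.2 = 0.09909 years.

t ≈ 0.0991 years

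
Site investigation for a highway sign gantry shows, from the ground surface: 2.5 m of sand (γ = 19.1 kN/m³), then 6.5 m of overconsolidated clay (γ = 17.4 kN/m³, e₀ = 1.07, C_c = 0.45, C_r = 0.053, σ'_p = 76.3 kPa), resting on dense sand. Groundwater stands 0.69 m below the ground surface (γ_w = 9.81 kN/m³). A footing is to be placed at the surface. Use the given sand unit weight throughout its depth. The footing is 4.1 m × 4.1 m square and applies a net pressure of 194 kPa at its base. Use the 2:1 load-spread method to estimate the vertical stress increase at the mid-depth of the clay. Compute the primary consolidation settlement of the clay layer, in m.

S_c ≈ 0.114 m

Mid-depth of clay below the ground surface: z = 2.5 + 6.5/2 = 5.75 m.
Total vertical stress at mid-clay: σ_v = 19.1×2.5 + 17.4×3.25 = 104.3 kPa.
Pore pressure: u = 9.81×(5.75 − 0.69) = 49.639 kPa.
Initial effective stress: σ'_0 = σ_v − u = 104.3 − 49.639 = 54.661 kPa.
Stress increase at mid-clay by the 2:1 spreading method:
Δσ = qBL/((B+z)(L+z)) = 194×4.1×4.1/((4.1+5.75)(4.1+5.75)) = 33.612 kPa
Final effective stress: σ'_f = 54.661 + 33.612 = 88.273 kPa.
σ'_f = 88.273 > σ'_p = 76.3 kPa, so the stress path crosses the preconsolidation pressure — recompression up to σ'_p, then virgin compression beyond:
S_c = H/(1+e₀)·[C_r·log₁₀(σ'_p/σ'_0) + C_c·log₁₀(σ'_f/σ'_p)]
    = 6.5/2.07 × [0.053×log₁₀(76.3/54.661) + 0.45×log₁₀(88.273/76.3)]
    = 3.1401 × [0.0076769 + 0.028487] = 0.1136 m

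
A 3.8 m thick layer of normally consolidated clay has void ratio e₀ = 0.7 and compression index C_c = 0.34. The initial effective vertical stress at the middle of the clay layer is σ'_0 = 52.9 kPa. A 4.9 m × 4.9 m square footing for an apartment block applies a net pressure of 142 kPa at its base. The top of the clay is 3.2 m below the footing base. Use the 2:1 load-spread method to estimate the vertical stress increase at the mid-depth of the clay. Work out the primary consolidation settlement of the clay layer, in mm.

Mid-depth of clay below the footing base: z = 3.2 + 3.8/2 = 5.1 m.
Stress increase at mid-clay by the 2:1 spreading method:
Δσ = qBL/((B+z)(L+z)) = 142×4.9×4.9/((4.9+5.1)(4.9+5.1)) = 34.094 kPa
Final effective stress: σ'_f = σ'_0 + Δσ = 52.9 + 34.094 = 86.994 kPa.
Normally consolidated clay, so the full stress increment lies on the virgin compression line:
S_c = C_c·H/(1+e₀)·log₁₀(σ'_f/σ'_0) = 0.34×3.8/(1+0.7)×log₁₀(86.994/52.9)
    = 0.76 × 0.21603 = 0.1642 m

S_c ≈ 164 mm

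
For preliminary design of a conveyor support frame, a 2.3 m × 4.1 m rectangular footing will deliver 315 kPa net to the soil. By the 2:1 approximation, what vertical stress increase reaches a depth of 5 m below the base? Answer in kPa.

By the 2:1 method the load spreads at 1 horizontal : 2 vertical, so at depth z the loaded area has grown by z in each plan dimension:
Δσ = qBL/((B+z)(L+z)) = 315×2.3×4.1/((2.3+5)(4.1+5)) = 44.715 kPa

Δσ_z ≈ 44.7 kPa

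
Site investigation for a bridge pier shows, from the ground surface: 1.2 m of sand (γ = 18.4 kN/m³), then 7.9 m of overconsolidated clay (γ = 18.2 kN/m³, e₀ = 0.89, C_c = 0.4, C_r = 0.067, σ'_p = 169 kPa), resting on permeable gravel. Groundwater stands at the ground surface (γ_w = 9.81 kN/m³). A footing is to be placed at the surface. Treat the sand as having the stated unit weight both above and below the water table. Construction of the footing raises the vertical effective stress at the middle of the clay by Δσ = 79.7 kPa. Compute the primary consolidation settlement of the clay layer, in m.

Mid-depth of clay below the ground surface: z = 1.2 + 7.9/2 = 5.15 m.
Total vertical stress at mid-clay: σ_v = 18.4×1.2 + 18.2×3.95 = 93.97 kPa.
Pore pressure: u = 9.81×(5.15 − 0) = 50.522 kPa.
Initial effective stress: σ'_0 = σ_v − u = 93.97 − 50.522 = 43.448 kPa.
Final effective stress: σ'_f = 43.448 + 79.7 = 123.15 kPa.
σ'_f = 123.15 ≤ σ'_p = 169 kPa, so the clay remains overconsolidated and only the recompression index applies:
S_c = C_r·H/(1+e₀)·log₁₀(σ'_f/σ'_0) = 0.067×7.9/1.89×log₁₀(123.15/43.448)
    = 0.28005 × 0.45246 = 0.1267 m

S_c ≈ 0.127 m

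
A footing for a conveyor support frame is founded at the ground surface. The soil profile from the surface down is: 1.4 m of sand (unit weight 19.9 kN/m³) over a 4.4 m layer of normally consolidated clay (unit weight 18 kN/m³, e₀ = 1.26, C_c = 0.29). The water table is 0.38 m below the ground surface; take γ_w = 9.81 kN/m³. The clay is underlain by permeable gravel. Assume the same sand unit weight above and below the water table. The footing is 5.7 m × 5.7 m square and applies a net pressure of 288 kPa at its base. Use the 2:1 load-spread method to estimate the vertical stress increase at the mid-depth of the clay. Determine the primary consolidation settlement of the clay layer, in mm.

S_c ≈ 341 mm

Mid-depth of clay below the ground surface: z = 1.4 + 4.4/2 = 3.6 m.
Total vertical stress at mid-clay: σ_v = 19.9×1.4 + 18×2.2 = 67.46 kPa.
Pore pressure: u = 9.81×(3.6 − 0.38) = 31.588 kPa.
Initial effective stress: σ'_0 = σ_v − u = 67.46 − 31.588 = 35.872 kPa.
Stress increase at mid-clay by the 2:1 spreading method:
Δσ = qBL/((B+z)(L+z)) = 288×5.7×5.7/((5.7+3.6)(5.7+3.6)) = 108.19 kPa
Final effective stress: σ'_f = σ'_0 + Δσ = 35.872 + 108.19 = 144.06 kPa.
Normally consolidated clay, so the full stress increment lies on the virgin compression line:
S_c = C_c·H/(1+e₀)·log₁₀(σ'_f/σ'_0) = 0.29×4.4/(1+1.26)×log₁₀(144.06/35.872)
    = 0.5646 × 0.60379 = 0.3409 m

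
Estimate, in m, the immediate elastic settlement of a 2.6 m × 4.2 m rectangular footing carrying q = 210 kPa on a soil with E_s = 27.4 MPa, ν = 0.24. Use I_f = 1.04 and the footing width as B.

S_e ≈ 0.0195 m

Immediate (elastic) settlement: S_e = q·B·(1−ν²)/E_s · I_f.
E_s = 27.4 MPa = 27400 kPa.
S_e = 210 × 2.6 × (1 − 0.24²) / 27400 × 1.04
    = 210 × 2.6 × 0.9424 / 27400 × 1.04
    = 0.01953 m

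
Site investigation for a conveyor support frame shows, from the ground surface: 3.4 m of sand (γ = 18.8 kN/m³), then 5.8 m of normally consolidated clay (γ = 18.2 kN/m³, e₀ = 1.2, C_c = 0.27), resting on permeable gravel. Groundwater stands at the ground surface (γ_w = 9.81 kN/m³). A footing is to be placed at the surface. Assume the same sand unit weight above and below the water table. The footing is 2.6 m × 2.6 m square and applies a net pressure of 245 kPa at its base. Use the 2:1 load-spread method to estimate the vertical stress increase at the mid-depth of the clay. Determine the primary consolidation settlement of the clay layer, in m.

Mid-depth of clay below the ground surface: z = 3.4 + 5.8/2 = 6.3 m.
Total vertical stress at mid-clay: σ_v = 18.8×3.4 + 18.2×2.9 = 116.7 kPa.
Pore pressure: u = 9.81×(6.3 − 0) = 61.803 kPa.
Initial effective stress: σ'_0 = σ_v − u = 116.7 − 61.803 = 54.897 kPa.
Stress increase at mid-clay by the 2:1 spreading method:
Δσ = qBL/((B+z)(L+z)) = 245×2.6×2.6/((2.6+6.3)(2.6+6.3)) = 20.909 kPa
Final effective stress: σ'_f = σ'_0 + Δσ = 54.897 + 20.909 = 75.806 kPa.
Normally consolidated clay, so the full stress increment lies on the virgin compression line:
S_c = C_c·H/(1+e₀)·log₁₀(σ'_f/σ'_0) = 0.27×5.8/(1+1.2)×log₁₀(75.806/54.897)
    = 0.71182 × 0.14015 = 0.09976 m

S_c ≈ 0.0998 m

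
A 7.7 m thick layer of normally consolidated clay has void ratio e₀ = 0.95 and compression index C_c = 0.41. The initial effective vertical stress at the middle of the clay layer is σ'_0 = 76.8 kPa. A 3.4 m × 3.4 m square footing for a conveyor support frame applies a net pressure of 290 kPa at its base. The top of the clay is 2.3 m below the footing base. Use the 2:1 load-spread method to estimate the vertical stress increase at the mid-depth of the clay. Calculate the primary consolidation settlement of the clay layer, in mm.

S_c ≈ 275 mm

Mid-depth of clay below the footing base: z = 2.3 + 7.7/2 = 6.15 m.
Stress increase at mid-clay by the 2:1 spreading method:
Δσ = qBL/((B+z)(L+z)) = 290×3.4×3.4/((3.4+6.15)(3.4+6.15)) = 36.758 kPa
Final effective stress: σ'_f = σ'_0 + Δσ = 76.8 + 36.758 = 113.56 kPa.
Normally consolidated clay, so the full stress increment lies on the virgin compression line:
S_c = C_c·H/(1+e₀)·log₁₀(σ'_f/σ'_0) = 0.41×7.7/(1+0.95)×log₁₀(113.56/76.8)
    = 1.619 × 0.16986 = 0.275 m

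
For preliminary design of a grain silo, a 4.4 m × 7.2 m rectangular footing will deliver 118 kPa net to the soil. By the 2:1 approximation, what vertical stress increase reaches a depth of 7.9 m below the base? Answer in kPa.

Δσ_z ≈ 20.1 kPa

By the 2:1 method the load spreads at 1 horizontal : 2 vertical, so at depth z the loaded area has grown by z in each plan dimension:
Δσ = qBL/((B+z)(L+z)) = 118×4.4×7.2/((4.4+7.9)(7.2+7.9)) = 20.127 kPa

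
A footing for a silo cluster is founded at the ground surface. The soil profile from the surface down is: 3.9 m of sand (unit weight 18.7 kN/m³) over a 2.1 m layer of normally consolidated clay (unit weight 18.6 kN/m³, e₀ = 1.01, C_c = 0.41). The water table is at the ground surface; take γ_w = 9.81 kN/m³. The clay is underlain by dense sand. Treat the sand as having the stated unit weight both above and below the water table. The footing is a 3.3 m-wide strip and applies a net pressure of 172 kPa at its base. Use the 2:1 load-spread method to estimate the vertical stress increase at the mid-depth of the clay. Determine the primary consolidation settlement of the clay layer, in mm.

S_c ≈ 175 mm

Mid-depth of clay below the ground surface: z = 3.9 + 2.1/2 = 4.95 m.
Total vertical stress at mid-clay: σ_v = 18.7×3.9 + 18.6×1.05 = 92.46 kPa.
Pore pressure: u = 9.81×(4.95 − 0) = 48.56 kPa.
Initial effective stress: σ'_0 = σ_v − u = 92.46 − 48.56 = 43.9 kPa.
Stress increase at mid-clay by the 2:1 spreading method:
Δσ = qB/(B+z) = 172×3.3/(3.3+4.95) = 68.8 kPa
Final effective stress: σ'_f = σ'_0 + Δσ = 43.9 + 68.8 = 112.7 kPa.
Normally consolidated clay, so the full stress increment lies on the virgin compression line:
S_c = C_c·H/(1+e₀)·log₁₀(σ'_f/σ'_0) = 0.41×2.1/(1+1.01)×log₁₀(112.7/43.9)
    = 0.42836 × 0.40946 = 0.1754 m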